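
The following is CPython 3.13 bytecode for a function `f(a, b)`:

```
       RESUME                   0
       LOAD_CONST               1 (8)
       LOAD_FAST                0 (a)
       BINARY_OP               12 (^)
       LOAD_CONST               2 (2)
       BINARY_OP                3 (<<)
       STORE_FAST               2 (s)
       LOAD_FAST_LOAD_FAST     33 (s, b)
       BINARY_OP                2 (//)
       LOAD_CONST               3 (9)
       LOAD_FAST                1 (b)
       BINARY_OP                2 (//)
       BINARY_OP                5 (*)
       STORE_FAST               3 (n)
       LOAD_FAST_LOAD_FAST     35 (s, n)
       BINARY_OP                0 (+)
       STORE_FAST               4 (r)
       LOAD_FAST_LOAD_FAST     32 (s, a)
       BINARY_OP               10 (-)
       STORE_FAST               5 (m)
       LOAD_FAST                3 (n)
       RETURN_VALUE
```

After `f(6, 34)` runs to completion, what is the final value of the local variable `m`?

50

LOAD_CONST → push 8. Stack: [8]
LOAD_FAST a → push 6. Stack: [8, 6]
BINARY_OP ^ → 8 ^ 6 = 14. Stack: [14]
LOAD_CONST → push 2. Stack: [14, 2]
BINARY_OP << → 14 << 2 = 56. Stack: [56]
STORE_FAST s → s=56. Stack: []
LOAD_FAST_LOAD_FAST s,b → push 56,34. Stack: [56, 34]
BINARY_OP // → 56 // 34 = 1. Stack: [1]
LOAD_CONST → push 9. Stack: [1, 9]
LOAD_FAST b → push 34. Stack: [1, 9, 34]
BINARY_OP // → 9 // 34 = 0. Stack: [1, 0]
BINARY_OP * → 1 * 0 = 0. Stack: [0]
STORE_FAST n → n=0. Stack: []
LOAD_FAST_LOAD_FAST s,n → push 56,0. Stack: [56, 0]
BINARY_OP + → 56 + 0 = 56. Stack: [56]
STORE_FAST r → r=56. Stack: []
LOAD_FAST_LOAD_FAST s,a → push 56,6. Stack: [56, 6]
BINARY_OP - → 56 - 6 = 50. Stack: [50]
STORE_FAST m → m=50. Stack: []
LOAD_FAST n → push 0. Stack: [0]
RETURN_VALUE → return 0.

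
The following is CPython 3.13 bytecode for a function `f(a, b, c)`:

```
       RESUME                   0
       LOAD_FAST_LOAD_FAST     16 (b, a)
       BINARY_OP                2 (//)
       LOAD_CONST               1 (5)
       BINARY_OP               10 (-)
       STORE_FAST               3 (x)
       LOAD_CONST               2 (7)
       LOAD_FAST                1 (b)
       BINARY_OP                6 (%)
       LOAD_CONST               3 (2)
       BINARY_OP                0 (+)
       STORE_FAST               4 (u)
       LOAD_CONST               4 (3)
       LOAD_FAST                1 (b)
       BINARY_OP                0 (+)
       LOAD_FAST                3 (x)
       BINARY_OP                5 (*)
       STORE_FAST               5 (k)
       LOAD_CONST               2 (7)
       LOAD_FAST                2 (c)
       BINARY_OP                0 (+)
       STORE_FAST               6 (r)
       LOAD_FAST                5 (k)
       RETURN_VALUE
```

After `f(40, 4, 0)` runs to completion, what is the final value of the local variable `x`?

-5

LOAD_FAST_LOAD_FAST b,a → push 4,40. Stack: [4, 40]
BINARY_OP // → 4 // 40 = 0. Stack: [0]
LOAD_CONST → push 5. Stack: [0, 5]
BINARY_OP - → 0 - 5 = -5. Stack: [-5]
STORE_FAST x → x=-5. Stack: []
LOAD_CONST → push 7. Stack: [7]
LOAD_FAST b → push 4. Stack: [7, 4]
BINARY_OP % → 7 % 4 = 3. Stack: [3]
LOAD_CONST → push 2. Stack: [3, 2]
BINARY_OP + → 3 + 2 = 5. Stack: [5]
STORE_FAST u → u=5. Stack: []
LOAD_CONST → push 3. Stack: [3]
LOAD_FAST b → push 4. Stack: [3, 4]
BINARY_OP + → 3 + 4 = 7. Stack: [7]
LOAD_FAST x → push -5. Stack: [7, -5]
BINARY_OP * → 7 * -5 = -35. Stack: [-35]
STORE_FAST k → k=-35. Stack: []
LOAD_CONST → push 7. Stack: [7]
LOAD_FAST c → push 0. Stack: [7, 0]
BINARY_OP + → 7 + 0 = 7. Stack: [7]
STORE_FAST r → r=7. Stack: []
LOAD_FAST k → push -35. Stack: [-35]
RETURN_VALUE → return -35.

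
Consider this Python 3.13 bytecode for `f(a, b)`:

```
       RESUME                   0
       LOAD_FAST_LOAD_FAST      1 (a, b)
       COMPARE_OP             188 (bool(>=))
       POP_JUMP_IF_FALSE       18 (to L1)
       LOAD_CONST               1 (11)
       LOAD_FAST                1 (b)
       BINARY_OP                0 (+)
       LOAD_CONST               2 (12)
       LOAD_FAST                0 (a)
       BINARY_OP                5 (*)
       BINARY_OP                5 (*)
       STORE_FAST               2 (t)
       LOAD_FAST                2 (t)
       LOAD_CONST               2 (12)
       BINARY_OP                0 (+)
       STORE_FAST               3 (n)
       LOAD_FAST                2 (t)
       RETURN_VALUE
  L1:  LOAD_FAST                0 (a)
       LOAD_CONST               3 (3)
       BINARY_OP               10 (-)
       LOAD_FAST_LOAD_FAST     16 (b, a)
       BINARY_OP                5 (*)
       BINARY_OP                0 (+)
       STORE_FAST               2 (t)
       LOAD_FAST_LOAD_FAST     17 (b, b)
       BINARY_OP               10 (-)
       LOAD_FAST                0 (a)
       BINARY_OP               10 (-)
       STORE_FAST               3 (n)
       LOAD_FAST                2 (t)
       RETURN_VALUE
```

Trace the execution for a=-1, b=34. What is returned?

LOAD_FAST_LOAD_FAST a,b → push -1,34. Stack: [-1, 34]
COMPARE_OP bool(>=) → -1 vs 34 = False. Stack: [False]
POP_JUMP_IF_FALSE → pop False; jump. Stack: []
LOAD_FAST a → push -1. Stack: [-1]
LOAD_CONST → push 3. Stack: [-1, 3]
BINARY_OP - → -1 - 3 = -4. Stack: [-4]
LOAD_FAST_LOAD_FAST b,a → push 34,-1. Stack: [-4, 34, -1]
BINARY_OP * → 34 * -1 = -34. Stack: [-4, -34]
BINARY_OP + → -4 + -34 = -38. Stack: [-38]
STORE_FAST t → t=-38. Stack: []
LOAD_FAST_LOAD_FAST b,b → push 34,34. Stack: [34, 34]
BINARY_OP - → 34 - 34 = 0. Stack: [0]
LOAD_FAST a → push -1. Stack: [0, -1]
BINARY_OP - → 0 - -1 = 1. Stack: [1]
STORE_FAST n → n=1. Stack: []
LOAD_FAST t → push -38. Stack: [-38]
RETURN_VALUE → return -38.

-38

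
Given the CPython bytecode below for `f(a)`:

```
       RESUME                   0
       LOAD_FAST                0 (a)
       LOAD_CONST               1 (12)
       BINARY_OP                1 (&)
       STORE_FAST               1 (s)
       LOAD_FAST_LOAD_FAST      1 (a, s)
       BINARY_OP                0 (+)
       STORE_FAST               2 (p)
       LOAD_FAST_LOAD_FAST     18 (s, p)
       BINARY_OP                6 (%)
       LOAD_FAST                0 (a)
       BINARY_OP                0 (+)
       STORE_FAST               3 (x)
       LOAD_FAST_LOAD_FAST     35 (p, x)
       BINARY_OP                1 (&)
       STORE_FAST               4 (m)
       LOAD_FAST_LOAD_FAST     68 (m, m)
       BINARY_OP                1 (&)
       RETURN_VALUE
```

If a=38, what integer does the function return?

LOAD_FAST a → push 38. Stack: [38]
LOAD_CONST → push 12. Stack: [38, 12]
BINARY_OP & → 38 & 12 = 4. Stack: [4]
STORE_FAST s → s=4. Stack: []
LOAD_FAST_LOAD_FAST a,s → push 38,4. Stack: [38, 4]
BINARY_OP + → 38 + 4 = 42. Stack: [42]
STORE_FAST p → p=42. Stack: []
LOAD_FAST_LOAD_FAST s,p → push 4,42. Stack: [4, 42]
BINARY_OP % → 4 % 42 = 4. Stack: [4]
LOAD_FAST a → push 38. Stack: [4, 38]
BINARY_OP + → 4 + 38 = 42. Stack: [42]
STORE_FAST x → x=42. Stack: []
LOAD_FAST_LOAD_FAST p,x → push 42,42. Stack: [42, 42]
BINARY_OP & → 42 & 42 = 42. Stack: [42]
STORE_FAST m → m=42. Stack: []
LOAD_FAST_LOAD_FAST m,m → push 42,42. Stack: [42, 42]
BINARY_OP & → 42 & 42 = 42. Stack: [42]
RETURN_VALUE → return 42.

42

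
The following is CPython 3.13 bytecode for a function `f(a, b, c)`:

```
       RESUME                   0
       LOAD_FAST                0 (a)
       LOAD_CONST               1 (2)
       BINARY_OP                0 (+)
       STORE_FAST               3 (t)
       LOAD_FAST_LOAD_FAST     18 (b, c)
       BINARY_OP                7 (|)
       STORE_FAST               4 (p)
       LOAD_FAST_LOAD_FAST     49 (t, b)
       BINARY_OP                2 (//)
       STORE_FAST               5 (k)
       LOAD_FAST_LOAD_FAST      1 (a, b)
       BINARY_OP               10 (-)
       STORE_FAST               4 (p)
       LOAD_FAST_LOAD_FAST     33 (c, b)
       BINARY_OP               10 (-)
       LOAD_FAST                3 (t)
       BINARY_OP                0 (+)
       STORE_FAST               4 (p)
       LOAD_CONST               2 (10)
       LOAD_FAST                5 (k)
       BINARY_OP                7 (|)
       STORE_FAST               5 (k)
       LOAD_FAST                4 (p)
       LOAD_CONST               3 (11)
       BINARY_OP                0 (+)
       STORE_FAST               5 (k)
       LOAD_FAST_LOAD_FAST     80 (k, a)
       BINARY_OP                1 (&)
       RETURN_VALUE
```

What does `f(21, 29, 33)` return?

LOAD_FAST a → push 21. Stack: [21]
LOAD_CONST → push 2. Stack: [21, 2]
BINARY_OP + → 21 + 2 = 23. Stack: [23]
STORE_FAST t → t=23. Stack: []
LOAD_FAST_LOAD_FAST b,c → push 29,33. Stack: [29, 33]
BINARY_OP | → 29 | 33 = 61. Stack: [61]
STORE_FAST p → p=61. Stack: []
LOAD_FAST_LOAD_FAST t,b → push 23,29. Stack: [23, 29]
BINARY_OP // → 23 // 29 = 0. Stack: [0]
STORE_FAST k → k=0. Stack: []
LOAD_FAST_LOAD_FAST a,b → push 21,29. Stack: [21, 29]
BINARY_OP - → 21 - 29 = -8. Stack: [-8]
STORE_FAST p → p=-8. Stack: []
LOAD_FAST_LOAD_FAST c,b → push 33,29. Stack: [33, 29]
BINARY_OP - → 33 - 29 = 4. Stack: [4]
LOAD_FAST t → push 23. Stack: [4, 23]
BINARY_OP + → 4 + 23 = 27. Stack: [27]
STORE_FAST p → p=27. Stack: []
LOAD_CONST → push 10. Stack: [10]
LOAD_FAST k → push 0. Stack: [10, 0]
BINARY_OP | → 10 | 0 = 10. Stack: [10]
STORE_FAST k → k=10. Stack: []
LOAD_FAST p → push 27. Stack: [27]
LOAD_CONST → push 11. Stack: [27, 11]
BINARY_OP + → 27 + 11 = 38. Stack: [38]
STORE_FAST k → k=38. Stack: []
LOAD_FAST_LOAD_FAST k,a → push 38,21. Stack: [38, 21]
BINARY_OP & → 38 & 21 = 4. Stack: [4]
RETURN_VALUE → return 4.

4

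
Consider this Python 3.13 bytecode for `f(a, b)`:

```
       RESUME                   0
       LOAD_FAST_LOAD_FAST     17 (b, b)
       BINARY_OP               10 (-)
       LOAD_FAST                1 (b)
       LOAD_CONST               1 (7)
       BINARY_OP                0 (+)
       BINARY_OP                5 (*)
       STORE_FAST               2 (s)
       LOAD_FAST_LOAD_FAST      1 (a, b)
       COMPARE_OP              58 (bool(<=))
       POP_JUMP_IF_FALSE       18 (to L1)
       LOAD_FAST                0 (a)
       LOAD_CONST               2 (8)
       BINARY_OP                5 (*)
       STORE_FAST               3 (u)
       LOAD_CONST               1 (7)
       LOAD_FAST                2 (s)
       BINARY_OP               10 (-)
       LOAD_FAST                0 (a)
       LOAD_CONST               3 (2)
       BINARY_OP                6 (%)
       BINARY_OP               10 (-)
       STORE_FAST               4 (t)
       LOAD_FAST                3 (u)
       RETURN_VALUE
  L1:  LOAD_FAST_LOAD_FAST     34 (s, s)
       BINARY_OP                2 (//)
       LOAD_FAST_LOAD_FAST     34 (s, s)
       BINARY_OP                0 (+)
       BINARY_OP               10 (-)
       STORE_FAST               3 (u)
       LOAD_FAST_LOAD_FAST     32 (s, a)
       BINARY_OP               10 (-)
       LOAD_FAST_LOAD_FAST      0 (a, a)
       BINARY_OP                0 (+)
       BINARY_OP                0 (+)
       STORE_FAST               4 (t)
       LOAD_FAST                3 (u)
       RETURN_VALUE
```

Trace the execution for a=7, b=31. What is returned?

LOAD_FAST_LOAD_FAST b,b → push 31,31. Stack: [31, 31]
BINARY_OP - → 31 - 31 = 0. Stack: [0]
LOAD_FAST b → push 31. Stack: [0, 31]
LOAD_CONST → push 7. Stack: [0, 31, 7]
BINARY_OP + → 31 + 7 = 38. Stack: [0, 38]
BINARY_OP * → 0 * 38 = 0. Stack: [0]
STORE_FAST s → s=0. Stack: []
LOAD_FAST_LOAD_FAST a,b → push 7,31. Stack: [7, 31]
COMPARE_OP bool(<=) → 7 vs 31 = True. Stack: [True]
POP_JUMP_IF_FALSE → pop True; no jump. Stack: []
LOAD_FAST a → push 7. Stack: [7]
LOAD_CONST → push 8. Stack: [7, 8]
BINARY_OP * → 7 * 8 = 56. Stack: [56]
STORE_FAST u → u=56. Stack: []
LOAD_CONST → push 7. Stack: [7]
LOAD_FAST s → push 0. Stack: [7, 0]
BINARY_OP - → 7 - 0 = 7. Stack: [7]
LOAD_FAST a → push 7. Stack: [7, 7]
LOAD_CONST → push 2. Stack: [7, 7, 2]
BINARY_OP % → 7 % 2 = 1. Stack: [7, 1]
BINARY_OP - → 7 - 1 = 6. Stack: [6]
STORE_FAST t → t=6. Stack: []
LOAD_FAST u → push 56. Stack: [56]
RETURN_VALUE → return 56.

56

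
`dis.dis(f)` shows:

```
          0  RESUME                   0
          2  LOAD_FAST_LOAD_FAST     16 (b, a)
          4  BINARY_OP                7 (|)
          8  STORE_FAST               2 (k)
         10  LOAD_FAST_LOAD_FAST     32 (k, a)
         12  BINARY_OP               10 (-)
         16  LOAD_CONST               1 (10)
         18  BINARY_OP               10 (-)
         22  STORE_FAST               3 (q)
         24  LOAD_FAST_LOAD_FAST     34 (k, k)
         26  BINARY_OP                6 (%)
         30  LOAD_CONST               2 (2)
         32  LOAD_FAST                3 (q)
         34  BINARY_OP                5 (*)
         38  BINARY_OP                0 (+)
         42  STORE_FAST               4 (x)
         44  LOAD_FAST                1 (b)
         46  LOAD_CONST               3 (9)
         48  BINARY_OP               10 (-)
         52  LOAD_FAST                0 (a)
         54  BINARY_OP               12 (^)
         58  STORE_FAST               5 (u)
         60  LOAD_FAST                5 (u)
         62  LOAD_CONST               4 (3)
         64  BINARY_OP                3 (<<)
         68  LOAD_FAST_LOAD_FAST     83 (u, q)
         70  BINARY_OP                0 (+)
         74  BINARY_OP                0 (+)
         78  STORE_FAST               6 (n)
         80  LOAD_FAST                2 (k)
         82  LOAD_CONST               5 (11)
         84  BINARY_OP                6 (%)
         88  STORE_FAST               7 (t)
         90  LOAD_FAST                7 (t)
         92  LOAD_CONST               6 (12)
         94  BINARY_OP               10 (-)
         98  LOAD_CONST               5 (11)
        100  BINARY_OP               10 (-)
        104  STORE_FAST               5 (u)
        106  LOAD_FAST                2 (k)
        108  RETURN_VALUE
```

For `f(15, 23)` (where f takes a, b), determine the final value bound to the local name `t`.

9

LOAD_FAST_LOAD_FAST b,a → push 23,15. Stack: [23, 15]
BINARY_OP | → 23 | 15 = 31. Stack: [31]
STORE_FAST k → k=31. Stack: []
LOAD_FAST_LOAD_FAST k,a → push 31,15. Stack: [31, 15]
BINARY_OP - → 31 - 15 = 16. Stack: [16]
LOAD_CONST → push 10. Stack: [16, 10]
BINARY_OP - → 16 - 10 = 6. Stack: [6]
STORE_FAST q → q=6. Stack: []
LOAD_FAST_LOAD_FAST k,k → push 31,31. Stack: [31, 31]
BINARY_OP % → 31 % 31 = 0. Stack: [0]
LOAD_CONST → push 2. Stack: [0, 2]
LOAD_FAST q → push 6. Stack: [0, 2, 6]
BINARY_OP * → 2 * 6 = 12. Stack: [0, 12]
BINARY_OP + → 0 + 12 = 12. Stack: [12]
STORE_FAST x → x=12. Stack: []
LOAD_FAST b → push 23. Stack: [23]
LOAD_CONST → push 9. Stack: [23, 9]
BINARY_OP - → 23 - 9 = 14. Stack: [14]
LOAD_FAST a → push 15. Stack: [14, 15]
BINARY_OP ^ → 14 ^ 15 = 1. Stack: [1]
STORE_FAST u → u=1. Stack: []
LOAD_FAST u → push 1. Stack: [1]
LOAD_CONST → push 3. Stack: [1, 3]
BINARY_OP << → 1 << 3 = 8. Stack: [8]
LOAD_FAST_LOAD_FAST u,q → push 1,6. Stack: [8, 1, 6]
BINARY_OP + → 1 + 6 = 7. Stack: [8, 7]
BINARY_OP + → 8 + 7 = 15. Stack: [15]
STORE_FAST n → n=15. Stack: []
LOAD_FAST k → push 31. Stack: [31]
LOAD_CONST → push 11. Stack: [31, 11]
BINARY_OP % → 31 % 11 = 9. Stack: [9]
STORE_FAST t → t=9. Stack: []
LOAD_FAST t → push 9. Stack: [9]
LOAD_CONST → push 12. Stack: [9, 12]
BINARY_OP - → 9 - 12 = -3. Stack: [-3]
LOAD_CONST → push 11. Stack: [-3, 11]
BINARY_OP - → -3 - 11 = -14. Stack: [-14]
STORE_FAST u → u=-14. Stack: []
LOAD_FAST k → push 31. Stack: [31]
RETURN_VALUE → return 31.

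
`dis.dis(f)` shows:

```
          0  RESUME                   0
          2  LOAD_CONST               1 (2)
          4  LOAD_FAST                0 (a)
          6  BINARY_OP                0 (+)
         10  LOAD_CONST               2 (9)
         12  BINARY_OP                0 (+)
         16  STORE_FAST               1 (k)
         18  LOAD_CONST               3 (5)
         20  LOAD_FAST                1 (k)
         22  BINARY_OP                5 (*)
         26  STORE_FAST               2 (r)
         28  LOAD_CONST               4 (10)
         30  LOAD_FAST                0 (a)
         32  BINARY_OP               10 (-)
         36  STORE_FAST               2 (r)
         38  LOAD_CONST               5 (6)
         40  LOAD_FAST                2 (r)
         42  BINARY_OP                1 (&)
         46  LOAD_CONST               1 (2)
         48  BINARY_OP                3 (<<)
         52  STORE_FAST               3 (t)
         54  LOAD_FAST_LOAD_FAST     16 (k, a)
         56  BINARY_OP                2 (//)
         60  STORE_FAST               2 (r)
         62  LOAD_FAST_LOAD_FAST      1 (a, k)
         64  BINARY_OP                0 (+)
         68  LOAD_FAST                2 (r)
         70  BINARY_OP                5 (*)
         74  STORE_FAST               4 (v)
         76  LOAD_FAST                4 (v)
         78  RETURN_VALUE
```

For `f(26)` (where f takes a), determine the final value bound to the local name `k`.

LOAD_CONST → push 2. Stack: [2]
LOAD_FAST a → push 26. Stack: [2, 26]
BINARY_OP + → 2 + 26 = 28. Stack: [28]
LOAD_CONST → push 9. Stack: [28, 9]
BINARY_OP + → 28 + 9 = 37. Stack: [37]
STORE_FAST k → k=37. Stack: []
LOAD_CONST → push 5. Stack: [5]
LOAD_FAST k → push 37. Stack: [5, 37]
BINARY_OP * → 5 * 37 = 185. Stack: [185]
STORE_FAST r → r=185. Stack: []
LOAD_CONST → push 10. Stack: [10]
LOAD_FAST a → push 26. Stack: [10, 26]
BINARY_OP - → 10 - 26 = -16. Stack: [-16]
STORE_FAST r → r=-16. Stack: []
LOAD_CONST → push 6. Stack: [6]
LOAD_FAST r → push -16. Stack: [6, -16]
BINARY_OP & → 6 & -16 = 0. Stack: [0]
LOAD_CONST → push 2. Stack: [0, 2]
BINARY_OP << → 0 << 2 = 0. Stack: [0]
STORE_FAST t → t=0. Stack: []
LOAD_FAST_LOAD_FAST k,a → push 37,26. Stack: [37, 26]
BINARY_OP // → 37 // 26 = 1. Stack: [1]
STORE_FAST r → r=1. Stack: []
LOAD_FAST_LOAD_FAST a,k → push 26,37. Stack: [26, 37]
BINARY_OP + → 26 + 37 = 63. Stack: [63]
LOAD_FAST r → push 1. Stack: [63, 1]
BINARY_OP * → 63 * 1 = 63. Stack: [63]
STORE_FAST v → v=63. Stack: []
LOAD_FAST v → push 63. Stack: [63]
RETURN_VALUE → return 63.

37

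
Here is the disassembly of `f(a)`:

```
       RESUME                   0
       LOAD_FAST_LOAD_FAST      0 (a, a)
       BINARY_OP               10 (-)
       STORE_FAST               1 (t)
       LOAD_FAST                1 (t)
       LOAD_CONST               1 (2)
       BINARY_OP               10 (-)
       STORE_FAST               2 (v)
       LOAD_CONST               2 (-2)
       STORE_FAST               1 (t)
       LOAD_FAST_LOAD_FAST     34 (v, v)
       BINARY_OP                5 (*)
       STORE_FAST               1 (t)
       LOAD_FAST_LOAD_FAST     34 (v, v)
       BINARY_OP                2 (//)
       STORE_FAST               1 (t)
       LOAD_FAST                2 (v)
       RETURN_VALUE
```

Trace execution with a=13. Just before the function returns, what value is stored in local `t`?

1

LOAD_FAST_LOAD_FAST a,a → push 13,13. Stack: [13, 13]
BINARY_OP - → 13 - 13 = 0. Stack: [0]
STORE_FAST t → t=0. Stack: []
LOAD_FAST t → push 0. Stack: [0]
LOAD_CONST → push 2. Stack: [0, 2]
BINARY_OP - → 0 - 2 = -2. Stack: [-2]
STORE_FAST v → v=-2. Stack: []
LOAD_CONST → push -2. Stack: [-2]
STORE_FAST t → t=-2. Stack: []
LOAD_FAST_LOAD_FAST v,v → push -2,-2. Stack: [-2, -2]
BINARY_OP * → -2 * -2 = 4. Stack: [4]
STORE_FAST t → t=4. Stack: []
LOAD_FAST_LOAD_FAST v,v → push -2,-2. Stack: [-2, -2]
BINARY_OP // → -2 // -2 = 1. Stack: [1]
STORE_FAST t → t=1. Stack: []
LOAD_FAST v → push -2. Stack: [-2]
RETURN_VALUE → return -2.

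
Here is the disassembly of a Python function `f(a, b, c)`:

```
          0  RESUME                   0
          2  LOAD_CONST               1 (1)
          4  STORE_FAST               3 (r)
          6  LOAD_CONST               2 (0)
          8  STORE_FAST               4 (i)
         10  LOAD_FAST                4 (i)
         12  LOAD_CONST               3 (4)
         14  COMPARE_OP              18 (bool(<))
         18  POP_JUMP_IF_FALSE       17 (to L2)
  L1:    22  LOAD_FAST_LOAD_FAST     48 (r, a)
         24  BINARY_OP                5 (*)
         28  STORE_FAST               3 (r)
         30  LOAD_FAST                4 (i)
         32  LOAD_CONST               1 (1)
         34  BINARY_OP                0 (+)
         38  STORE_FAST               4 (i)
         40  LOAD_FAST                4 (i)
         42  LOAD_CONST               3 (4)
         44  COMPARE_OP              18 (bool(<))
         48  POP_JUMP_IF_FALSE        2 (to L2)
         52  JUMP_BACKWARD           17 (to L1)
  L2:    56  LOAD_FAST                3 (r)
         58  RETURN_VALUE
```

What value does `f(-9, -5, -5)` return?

6561

LOAD_CONST → push 1. Stack: [1]
STORE_FAST r → r=1. Stack: []
LOAD_CONST → push 0. Stack: [0]
STORE_FAST i → i=0. Stack: []
LOAD_FAST i → push 0. Stack: [0]
LOAD_CONST → push 4. Stack: [0, 4]
COMPARE_OP bool(<) → 0 vs 4 = True. Stack: [True]
POP_JUMP_IF_FALSE → pop True; no jump. Stack: []
LOAD_FAST_LOAD_FAST r,a → push 1,-9. Stack: [1, -9]
BINARY_OP * → 1 * -9 = -9. Stack: [-9]
STORE_FAST r → r=-9. Stack: []
LOAD_FAST i → push 0. Stack: [0]
LOAD_CONST → push 1. Stack: [0, 1]
BINARY_OP + → 0 + 1 = 1. Stack: [1]
STORE_FAST i → i=1. Stack: []
LOAD_FAST i → push 1. Stack: [1]
LOAD_CONST → push 4. Stack: [1, 4]
COMPARE_OP bool(<) → 1 vs 4 = True. Stack: [True]
POP_JUMP_IF_FALSE → pop True; no jump. Stack: []
LOAD_FAST_LOAD_FAST r,a → push -9,-9. Stack: [-9, -9]
BINARY_OP * → -9 * -9 = 81. Stack: [81]
STORE_FAST r → r=81. Stack: []
LOAD_FAST i → push 1. Stack: [1]
LOAD_CONST → push 1. Stack: [1, 1]
BINARY_OP + → 1 + 1 = 2. Stack: [2]
STORE_FAST i → i=2. Stack: []
LOAD_FAST i → push 2. Stack: [2]
LOAD_CONST → push 4. Stack: [2, 4]
COMPARE_OP bool(<) → 2 vs 4 = True. Stack: [True]
POP_JUMP_IF_FALSE → pop True; no jump. Stack: []
LOAD_FAST_LOAD_FAST r,a → push 81,-9. Stack: [81, -9]
BINARY_OP * → 81 * -9 = -729. Stack: [-729]
STORE_FAST r → r=-729. Stack: []
LOAD_FAST i → push 2. Stack: [2]
LOAD_CONST → push 1. Stack: [2, 1]
BINARY_OP + → 2 + 1 = 3. Stack: [3]
STORE_FAST i → i=3. Stack: []
LOAD_FAST i → push 3. Stack: [3]
LOAD_CONST → push 4. Stack: [3, 4]
COMPARE_OP bool(<) → 3 vs 4 = True. Stack: [True]
POP_JUMP_IF_FALSE → pop True; no jump. Stack: []
LOAD_FAST_LOAD_FAST r,a → push -729,-9. Stack: [-729, -9]
BINARY_OP * → -729 * -9 = 6561. Stack: [6561]
STORE_FAST r → r=6561. Stack: []
LOAD_FAST i → push 3. Stack: [3]
LOAD_CONST → push 1. Stack: [3, 1]
BINARY_OP + → 3 + 1 = 4. Stack: [4]
STORE_FAST i → i=4. Stack: []
LOAD_FAST i → push 4. Stack: [4]
LOAD_CONST → push 4. Stack: [4, 4]
COMPARE_OP bool(<) → 4 vs 4 = False. Stack: [False]
POP_JUMP_IF_FALSE → pop False; jump. Stack: []
LOAD_FAST r → push 6561. Stack: [6561]
RETURN_VALUE → return 6561.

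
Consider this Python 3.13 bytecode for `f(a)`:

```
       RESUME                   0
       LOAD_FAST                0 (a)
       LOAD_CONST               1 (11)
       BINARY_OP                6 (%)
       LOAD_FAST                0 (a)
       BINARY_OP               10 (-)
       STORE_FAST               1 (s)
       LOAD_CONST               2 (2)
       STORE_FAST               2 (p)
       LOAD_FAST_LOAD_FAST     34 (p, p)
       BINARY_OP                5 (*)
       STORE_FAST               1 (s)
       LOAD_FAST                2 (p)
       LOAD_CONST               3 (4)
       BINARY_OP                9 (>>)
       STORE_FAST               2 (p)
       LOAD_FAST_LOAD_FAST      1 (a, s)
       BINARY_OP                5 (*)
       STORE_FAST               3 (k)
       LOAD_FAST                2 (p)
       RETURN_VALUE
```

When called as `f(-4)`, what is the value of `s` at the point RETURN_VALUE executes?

LOAD_FAST a → push -4. Stack: [-4]
LOAD_CONST → push 11. Stack: [-4, 11]
BINARY_OP % → -4 % 11 = 7. Stack: [7]
LOAD_FAST a → push -4. Stack: [7, -4]
BINARY_OP - → 7 - -4 = 11. Stack: [11]
STORE_FAST s → s=11. Stack: []
LOAD_CONST → push 2. Stack: [2]
STORE_FAST p → p=2. Stack: []
LOAD_FAST_LOAD_FAST p,p → push 2,2. Stack: [2, 2]
BINARY_OP * → 2 * 2 = 4. Stack: [4]
STORE_FAST s → s=4. Stack: []
LOAD_FAST p → push 2. Stack: [2]
LOAD_CONST → push 4. Stack: [2, 4]
BINARY_OP >> → 2 >> 4 = 0. Stack: [0]
STORE_FAST p → p=0. Stack: []
LOAD_FAST_LOAD_FAST a,s → push -4,4. Stack: [-4, 4]
BINARY_OP * → -4 * 4 = -16. Stack: [-16]
STORE_FAST k → k=-16. Stack: []
LOAD_FAST p → push 0. Stack: [0]
RETURN_VALUE → return 0.

4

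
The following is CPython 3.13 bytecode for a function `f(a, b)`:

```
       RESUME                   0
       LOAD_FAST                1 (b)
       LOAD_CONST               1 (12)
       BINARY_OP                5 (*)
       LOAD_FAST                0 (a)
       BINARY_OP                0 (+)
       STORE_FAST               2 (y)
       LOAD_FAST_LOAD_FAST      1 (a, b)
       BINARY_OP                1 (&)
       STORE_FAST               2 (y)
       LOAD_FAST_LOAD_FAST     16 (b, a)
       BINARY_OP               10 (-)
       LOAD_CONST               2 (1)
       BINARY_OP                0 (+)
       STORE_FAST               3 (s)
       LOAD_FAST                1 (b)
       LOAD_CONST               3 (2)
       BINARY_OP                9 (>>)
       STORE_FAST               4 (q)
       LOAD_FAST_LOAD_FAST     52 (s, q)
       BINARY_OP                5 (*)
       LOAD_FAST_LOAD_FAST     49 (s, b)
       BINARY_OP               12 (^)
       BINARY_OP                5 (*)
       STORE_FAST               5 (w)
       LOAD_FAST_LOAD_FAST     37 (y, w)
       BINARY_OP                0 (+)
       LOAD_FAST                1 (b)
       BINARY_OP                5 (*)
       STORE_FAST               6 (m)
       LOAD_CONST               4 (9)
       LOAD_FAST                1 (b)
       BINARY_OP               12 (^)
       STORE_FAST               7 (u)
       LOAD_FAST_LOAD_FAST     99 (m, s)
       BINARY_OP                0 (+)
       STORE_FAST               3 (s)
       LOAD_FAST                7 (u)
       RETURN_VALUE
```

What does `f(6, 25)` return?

LOAD_FAST b → push 25. Stack: [25]
LOAD_CONST → push 12. Stack: [25, 12]
BINARY_OP * → 25 * 12 = 300. Stack: [300]
LOAD_FAST a → push 6. Stack: [300, 6]
BINARY_OP + → 300 + 6 = 306. Stack: [306]
STORE_FAST y → y=306. Stack: []
LOAD_FAST_LOAD_FAST a,b → push 6,25. Stack: [6, 25]
BINARY_OP & → 6 & 25 = 0. Stack: [0]
STORE_FAST y → y=0. Stack: []
LOAD_FAST_LOAD_FAST b,a → push 25,6. Stack: [25, 6]
BINARY_OP - → 25 - 6 = 19. Stack: [19]
LOAD_CONST → push 1. Stack: [19, 1]
BINARY_OP + → 19 + 1 = 20. Stack: [20]
STORE_FAST s → s=20. Stack: []
LOAD_FAST b → push 25. Stack: [25]
LOAD_CONST → push 2. Stack: [25, 2]
BINARY_OP >> → 25 >> 2 = 6. Stack: [6]
STORE_FAST q → q=6. Stack: []
LOAD_FAST_LOAD_FAST s,q → push 20,6. Stack: [20, 6]
BINARY_OP * → 20 * 6 = 120. Stack: [120]
LOAD_FAST_LOAD_FAST s,b → push 20,25. Stack: [120, 20, 25]
BINARY_OP ^ → 20 ^ 25 = 13. Stack: [120, 13]
BINARY_OP * → 120 * 13 = 1560. Stack: [1560]
STORE_FAST w → w=1560. Stack: []
LOAD_FAST_LOAD_FAST y,w → push 0,1560. Stack: [0, 1560]
BINARY_OP + → 0 + 1560 = 1560. Stack: [1560]
LOAD_FAST b → push 25. Stack: [1560, 25]
BINARY_OP * → 1560 * 25 = 39000. Stack: [39000]
STORE_FAST m → m=39000. Stack: []
LOAD_CONST → push 9. Stack: [9]
LOAD_FAST b → push 25. Stack: [9, 25]
BINARY_OP ^ → 9 ^ 25 = 16. Stack: [16]
STORE_FAST u → u=16. Stack: []
LOAD_FAST_LOAD_FAST m,s → push 39000,20. Stack: [39000, 20]
BINARY_OP + → 39000 + 20 = 39020. Stack: [39020]
STORE_FAST s → s=39020. Stack: []
LOAD_FAST u → push 16. Stack: [16]
RETURN_VALUE → return 16.

16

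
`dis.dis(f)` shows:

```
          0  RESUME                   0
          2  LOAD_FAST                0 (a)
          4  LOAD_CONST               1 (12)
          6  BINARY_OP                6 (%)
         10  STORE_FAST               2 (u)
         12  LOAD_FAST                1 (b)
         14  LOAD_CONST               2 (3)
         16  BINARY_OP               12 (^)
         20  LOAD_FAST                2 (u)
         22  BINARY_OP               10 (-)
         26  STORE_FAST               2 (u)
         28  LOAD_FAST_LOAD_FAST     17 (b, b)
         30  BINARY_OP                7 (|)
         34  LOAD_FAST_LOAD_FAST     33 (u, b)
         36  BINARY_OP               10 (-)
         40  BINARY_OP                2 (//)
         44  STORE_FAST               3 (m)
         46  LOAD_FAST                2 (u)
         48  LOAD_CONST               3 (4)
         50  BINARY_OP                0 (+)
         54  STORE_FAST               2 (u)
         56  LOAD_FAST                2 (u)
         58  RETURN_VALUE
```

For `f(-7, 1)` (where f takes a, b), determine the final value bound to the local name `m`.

-1

LOAD_FAST a → push -7. Stack: [-7]
LOAD_CONST → push 12. Stack: [-7, 12]
BINARY_OP % → -7 % 12 = 5. Stack: [5]
STORE_FAST u → u=5. Stack: []
LOAD_FAST b → push 1. Stack: [1]
LOAD_CONST → push 3. Stack: [1, 3]
BINARY_OP ^ → 1 ^ 3 = 2. Stack: [2]
LOAD_FAST u → push 5. Stack: [2, 5]
BINARY_OP - → 2 - 5 = -3. Stack: [-3]
STORE_FAST u → u=-3. Stack: []
LOAD_FAST_LOAD_FAST b,b → push 1,1. Stack: [1, 1]
BINARY_OP | → 1 | 1 = 1. Stack: [1]
LOAD_FAST_LOAD_FAST u,b → push -3,1. Stack: [1, -3, 1]
BINARY_OP - → -3 - 1 = -4. Stack: [1, -4]
BINARY_OP // → 1 // -4 = -1. Stack: [-1]
STORE_FAST m → m=-1. Stack: []
LOAD_FAST u → push -3. Stack: [-3]
LOAD_CONST → push 4. Stack: [-3, 4]
BINARY_OP + → -3 + 4 = 1. Stack: [1]
STORE_FAST u → u=1. Stack: []
LOAD_FAST u → push 1. Stack: [1]
RETURN_VALUE → return 1.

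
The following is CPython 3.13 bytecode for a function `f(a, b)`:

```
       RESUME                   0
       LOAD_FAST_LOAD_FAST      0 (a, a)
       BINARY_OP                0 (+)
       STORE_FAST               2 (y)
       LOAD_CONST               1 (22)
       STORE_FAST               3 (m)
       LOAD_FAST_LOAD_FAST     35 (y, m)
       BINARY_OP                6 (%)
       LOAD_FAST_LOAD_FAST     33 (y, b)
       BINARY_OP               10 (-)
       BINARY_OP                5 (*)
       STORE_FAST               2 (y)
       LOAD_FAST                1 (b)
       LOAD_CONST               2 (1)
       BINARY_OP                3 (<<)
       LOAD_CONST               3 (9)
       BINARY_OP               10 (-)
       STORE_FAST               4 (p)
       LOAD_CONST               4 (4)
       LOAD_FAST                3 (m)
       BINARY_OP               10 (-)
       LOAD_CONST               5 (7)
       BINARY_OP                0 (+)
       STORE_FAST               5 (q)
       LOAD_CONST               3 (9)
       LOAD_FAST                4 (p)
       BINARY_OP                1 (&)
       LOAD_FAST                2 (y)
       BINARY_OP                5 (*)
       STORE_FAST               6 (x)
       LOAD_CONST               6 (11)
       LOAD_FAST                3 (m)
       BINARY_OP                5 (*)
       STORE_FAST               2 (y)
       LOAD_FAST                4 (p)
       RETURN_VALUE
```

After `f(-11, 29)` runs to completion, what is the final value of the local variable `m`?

LOAD_FAST_LOAD_FAST a,a → push -11,-11. Stack: [-11, -11]
BINARY_OP + → -11 + -11 = -22. Stack: [-22]
STORE_FAST y → y=-22. Stack: []
LOAD_CONST → push 22. Stack: [22]
STORE_FAST m → m=22. Stack: []
LOAD_FAST_LOAD_FAST y,m → push -22,22. Stack: [-22, 22]
BINARY_OP % → -22 % 22 = 0. Stack: [0]
LOAD_FAST_LOAD_FAST y,b → push -22,29. Stack: [0, -22, 29]
BINARY_OP - → -22 - 29 = -51. Stack: [0, -51]
BINARY_OP * → 0 * -51 = 0. Stack: [0]
STORE_FAST y → y=0. Stack: []
LOAD_FAST b → push 29. Stack: [29]
LOAD_CONST → push 1. Stack: [29, 1]
BINARY_OP << → 29 << 1 = 58. Stack: [58]
LOAD_CONST → push 9. Stack: [58, 9]
BINARY_OP - → 58 - 9 = 49. Stack: [49]
STORE_FAST p → p=49. Stack: []
LOAD_CONST → push 4. Stack: [4]
LOAD_FAST m → push 22. Stack: [4, 22]
BINARY_OP - → 4 - 22 = -18. Stack: [-18]
LOAD_CONST → push 7. Stack: [-18, 7]
BINARY_OP + → -18 + 7 = -11. Stack: [-11]
STORE_FAST q → q=-11. Stack: []
LOAD_CONST → push 9. Stack: [9]
LOAD_FAST p → push 49. Stack: [9, 49]
BINARY_OP & → 9 & 49 = 1. Stack: [1]
LOAD_FAST y → push 0. Stack: [1, 0]
BINARY_OP * → 1 * 0 = 0. Stack: [0]
STORE_FAST x → x=0. Stack: []
LOAD_CONST → push 11. Stack: [11]
LOAD_FAST m → push 22. Stack: [11, 22]
BINARY_OP * → 11 * 22 = 242. Stack: [242]
STORE_FAST y → y=242. Stack: []
LOAD_FAST p → push 49. Stack: [49]
RETURN_VALUE → return 49.

22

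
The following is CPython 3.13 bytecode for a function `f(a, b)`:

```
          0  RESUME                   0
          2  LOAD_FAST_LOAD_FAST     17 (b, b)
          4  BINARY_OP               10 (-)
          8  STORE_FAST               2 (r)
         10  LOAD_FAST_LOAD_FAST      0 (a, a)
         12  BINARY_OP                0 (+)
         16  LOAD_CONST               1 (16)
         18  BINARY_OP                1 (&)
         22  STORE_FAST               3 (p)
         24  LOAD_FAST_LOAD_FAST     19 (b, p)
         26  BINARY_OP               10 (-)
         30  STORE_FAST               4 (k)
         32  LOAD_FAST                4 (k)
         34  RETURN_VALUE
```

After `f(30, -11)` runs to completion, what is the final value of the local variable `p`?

LOAD_FAST_LOAD_FAST b,b → push -11,-11. Stack: [-11, -11]
BINARY_OP - → -11 - -11 = 0. Stack: [0]
STORE_FAST r → r=0. Stack: []
LOAD_FAST_LOAD_FAST a,a → push 30,30. Stack: [30, 30]
BINARY_OP + → 30 + 30 = 60. Stack: [60]
LOAD_CONST → push 16. Stack: [60, 16]
BINARY_OP & → 60 & 16 = 16. Stack: [16]
STORE_FAST p → p=16. Stack: []
LOAD_FAST_LOAD_FAST b,p → push -11,16. Stack: [-11, 16]
BINARY_OP - → -11 - 16 = -27. Stack: [-27]
STORE_FAST k → k=-27. Stack: []
LOAD_FAST k → push -27. Stack: [-27]
RETURN_VALUE → return -27.

16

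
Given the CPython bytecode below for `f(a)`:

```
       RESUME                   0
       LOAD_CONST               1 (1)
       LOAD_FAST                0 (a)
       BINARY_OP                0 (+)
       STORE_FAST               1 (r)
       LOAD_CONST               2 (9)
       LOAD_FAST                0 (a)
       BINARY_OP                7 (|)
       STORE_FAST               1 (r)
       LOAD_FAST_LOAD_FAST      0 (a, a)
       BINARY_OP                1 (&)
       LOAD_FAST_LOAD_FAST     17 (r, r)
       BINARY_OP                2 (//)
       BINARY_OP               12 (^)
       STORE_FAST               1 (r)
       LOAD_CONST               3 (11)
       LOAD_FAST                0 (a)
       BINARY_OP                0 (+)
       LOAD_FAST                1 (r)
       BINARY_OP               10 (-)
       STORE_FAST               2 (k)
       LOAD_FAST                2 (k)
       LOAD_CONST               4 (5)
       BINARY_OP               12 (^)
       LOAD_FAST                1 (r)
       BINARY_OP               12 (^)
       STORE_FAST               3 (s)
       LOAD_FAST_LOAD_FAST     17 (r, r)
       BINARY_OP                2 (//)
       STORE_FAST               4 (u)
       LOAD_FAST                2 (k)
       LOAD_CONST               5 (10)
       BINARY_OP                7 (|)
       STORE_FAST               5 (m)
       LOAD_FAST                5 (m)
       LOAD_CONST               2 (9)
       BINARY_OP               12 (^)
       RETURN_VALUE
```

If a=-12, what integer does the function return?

LOAD_CONST → push 1. Stack: [1]
LOAD_FAST a → push -12. Stack: [1, -12]
BINARY_OP + → 1 + -12 = -11. Stack: [-11]
STORE_FAST r → r=-11. Stack: []
LOAD_CONST → push 9. Stack: [9]
LOAD_FAST a → push -12. Stack: [9, -12]
BINARY_OP | → 9 | -12 = -3. Stack: [-3]
STORE_FAST r → r=-3. Stack: []
LOAD_FAST_LOAD_FAST a,a → push -12,-12. Stack: [-12, -12]
BINARY_OP & → -12 & -12 = -12. Stack: [-12]
LOAD_FAST_LOAD_FAST r,r → push -3,-3. Stack: [-12, -3, -3]
BINARY_OP // → -3 // -3 = 1. Stack: [-12, 1]
BINARY_OP ^ → -12 ^ 1 = -11. Stack: [-11]
STORE_FAST r → r=-11. Stack: []
LOAD_CONST → push 11. Stack: [11]
LOAD_FAST a → push -12. Stack: [11, -12]
BINARY_OP + → 11 + -12 = -1. Stack: [-1]
LOAD_FAST r → push -11. Stack: [-1, -11]
BINARY_OP - → -1 - -11 = 10. Stack: [10]
STORE_FAST k → k=10. Stack: []
LOAD_FAST k → push 10. Stack: [10]
LOAD_CONST → push 5. Stack: [10, 5]
BINARY_OP ^ → 10 ^ 5 = 15. Stack: [15]
LOAD_FAST r → push -11. Stack: [15, -11]
BINARY_OP ^ → 15 ^ -11 = -6. Stack: [-6]
STORE_FAST s → s=-6. Stack: []
LOAD_FAST_LOAD_FAST r,r → push -11,-11. Stack: [-11, -11]
BINARY_OP // → -11 // -11 = 1. Stack: [1]
STORE_FAST u → u=1. Stack: []
LOAD_FAST k → push 10. Stack: [10]
LOAD_CONST → push 10. Stack: [10, 10]
BINARY_OP | → 10 | 10 = 10. Stack: [10]
STORE_FAST m → m=10. Stack: []
LOAD_FAST m → push 10. Stack: [10]
LOAD_CONST → push 9. Stack: [10, 9]
BINARY_OP ^ → 10 ^ 9 = 3. Stack: [3]
RETURN_VALUE → return 3.

3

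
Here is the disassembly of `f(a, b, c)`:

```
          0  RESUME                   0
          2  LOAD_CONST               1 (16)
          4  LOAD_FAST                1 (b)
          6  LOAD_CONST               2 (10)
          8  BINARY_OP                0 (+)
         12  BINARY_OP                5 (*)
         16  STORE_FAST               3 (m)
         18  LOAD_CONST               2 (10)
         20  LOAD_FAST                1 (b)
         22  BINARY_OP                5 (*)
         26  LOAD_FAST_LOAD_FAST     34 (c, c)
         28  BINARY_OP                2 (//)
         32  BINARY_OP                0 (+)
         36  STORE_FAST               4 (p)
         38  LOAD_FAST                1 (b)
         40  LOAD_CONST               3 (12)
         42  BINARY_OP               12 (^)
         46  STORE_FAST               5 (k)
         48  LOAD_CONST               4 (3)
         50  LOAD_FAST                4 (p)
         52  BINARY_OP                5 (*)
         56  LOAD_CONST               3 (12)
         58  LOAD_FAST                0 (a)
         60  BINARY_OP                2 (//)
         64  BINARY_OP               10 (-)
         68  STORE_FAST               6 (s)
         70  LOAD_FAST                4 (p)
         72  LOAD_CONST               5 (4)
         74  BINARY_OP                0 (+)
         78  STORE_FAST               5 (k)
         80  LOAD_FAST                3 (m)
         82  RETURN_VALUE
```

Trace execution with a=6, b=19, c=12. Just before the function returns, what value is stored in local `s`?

LOAD_CONST → push 16. Stack: [16]
LOAD_FAST b → push 19. Stack: [16, 19]
LOAD_CONST → push 10. Stack: [16, 19, 10]
BINARY_OP + → 19 + 10 = 29. Stack: [16, 29]
BINARY_OP * → 16 * 29 = 464. Stack: [464]
STORE_FAST m → m=464. Stack: []
LOAD_CONST → push 10. Stack: [10]
LOAD_FAST b → push 19. Stack: [10, 19]
BINARY_OP * → 10 * 19 = 190. Stack: [190]
LOAD_FAST_LOAD_FAST c,c → push 12,12. Stack: [190, 12, 12]
BINARY_OP // → 12 // 12 = 1. Stack: [190, 1]
BINARY_OP + → 190 + 1 = 191. Stack: [191]
STORE_FAST p → p=191. Stack: []
LOAD_FAST b → push 19. Stack: [19]
LOAD_CONST → push 12. Stack: [19, 12]
BINARY_OP ^ → 19 ^ 12 = 31. Stack: [31]
STORE_FAST k → k=31. Stack: []
LOAD_CONST → push 3. Stack: [3]
LOAD_FAST p → push 191. Stack: [3, 191]
BINARY_OP * → 3 * 191 = 573. Stack: [573]
LOAD_CONST → push 12. Stack: [573, 12]
LOAD_FAST a → push 6. Stack: [573, 12, 6]
BINARY_OP // → 12 // 6 = 2. Stack: [573, 2]
BINARY_OP - → 573 - 2 = 571. Stack: [571]
STORE_FAST s → s=571. Stack: []
LOAD_FAST p → push 191. Stack: [191]
LOAD_CONST → push 4. Stack: [191, 4]
BINARY_OP + → 191 + 4 = 195. Stack: [195]
STORE_FAST k → k=195. Stack: []
LOAD_FAST m → push 464. Stack: [464]
RETURN_VALUE → return 464.

571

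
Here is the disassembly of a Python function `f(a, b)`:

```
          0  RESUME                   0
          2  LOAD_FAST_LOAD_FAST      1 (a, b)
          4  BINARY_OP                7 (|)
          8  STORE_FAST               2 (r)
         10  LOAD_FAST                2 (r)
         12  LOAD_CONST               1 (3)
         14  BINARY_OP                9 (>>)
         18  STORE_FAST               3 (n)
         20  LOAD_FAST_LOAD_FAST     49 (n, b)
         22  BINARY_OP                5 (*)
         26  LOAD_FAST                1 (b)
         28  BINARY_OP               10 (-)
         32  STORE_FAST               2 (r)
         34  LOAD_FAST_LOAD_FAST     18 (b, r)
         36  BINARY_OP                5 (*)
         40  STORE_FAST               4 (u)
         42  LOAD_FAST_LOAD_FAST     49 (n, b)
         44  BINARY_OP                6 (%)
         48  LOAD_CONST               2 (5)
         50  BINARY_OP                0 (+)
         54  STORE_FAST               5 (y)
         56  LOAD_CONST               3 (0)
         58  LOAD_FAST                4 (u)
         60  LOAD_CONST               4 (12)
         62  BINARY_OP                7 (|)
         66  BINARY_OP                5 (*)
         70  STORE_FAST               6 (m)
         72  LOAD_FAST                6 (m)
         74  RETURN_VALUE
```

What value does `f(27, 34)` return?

0

LOAD_FAST_LOAD_FAST a,b → push 27,34. Stack: [27, 34]
BINARY_OP | → 27 | 34 = 59. Stack: [59]
STORE_FAST r → r=59. Stack: []
LOAD_FAST r → push 59. Stack: [59]
LOAD_CONST → push 3. Stack: [59, 3]
BINARY_OP >> → 59 >> 3 = 7. Stack: [7]
STORE_FAST n → n=7. Stack: []
LOAD_FAST_LOAD_FAST n,b → push 7,34. Stack: [7, 34]
BINARY_OP * → 7 * 34 = 238. Stack: [238]
LOAD_FAST b → push 34. Stack: [238, 34]
BINARY_OP - → 238 - 34 = 204. Stack: [204]
STORE_FAST r → r=204. Stack: []
LOAD_FAST_LOAD_FAST b,r → push 34,204. Stack: [34, 204]
BINARY_OP * → 34 * 204 = 6936. Stack: [6936]
STORE_FAST u → u=6936. Stack: []
LOAD_FAST_LOAD_FAST n,b → push 7,34. Stack: [7, 34]
BINARY_OP % → 7 % 34 = 7. Stack: [7]
LOAD_CONST → push 5. Stack: [7, 5]
BINARY_OP + → 7 + 5 = 12. Stack: [12]
STORE_FAST y → y=12. Stack: []
LOAD_CONST → push 0. Stack: [0]
LOAD_FAST u → push 6936. Stack: [0, 6936]
LOAD_CONST → push 12. Stack: [0, 6936, 12]
BINARY_OP | → 6936 | 12 = 6940. Stack: [0, 6940]
BINARY_OP * → 0 * 6940 = 0. Stack: [0]
STORE_FAST m → m=0. Stack: []
LOAD_FAST m → push 0. Stack: [0]
RETURN_VALUE → return 0.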